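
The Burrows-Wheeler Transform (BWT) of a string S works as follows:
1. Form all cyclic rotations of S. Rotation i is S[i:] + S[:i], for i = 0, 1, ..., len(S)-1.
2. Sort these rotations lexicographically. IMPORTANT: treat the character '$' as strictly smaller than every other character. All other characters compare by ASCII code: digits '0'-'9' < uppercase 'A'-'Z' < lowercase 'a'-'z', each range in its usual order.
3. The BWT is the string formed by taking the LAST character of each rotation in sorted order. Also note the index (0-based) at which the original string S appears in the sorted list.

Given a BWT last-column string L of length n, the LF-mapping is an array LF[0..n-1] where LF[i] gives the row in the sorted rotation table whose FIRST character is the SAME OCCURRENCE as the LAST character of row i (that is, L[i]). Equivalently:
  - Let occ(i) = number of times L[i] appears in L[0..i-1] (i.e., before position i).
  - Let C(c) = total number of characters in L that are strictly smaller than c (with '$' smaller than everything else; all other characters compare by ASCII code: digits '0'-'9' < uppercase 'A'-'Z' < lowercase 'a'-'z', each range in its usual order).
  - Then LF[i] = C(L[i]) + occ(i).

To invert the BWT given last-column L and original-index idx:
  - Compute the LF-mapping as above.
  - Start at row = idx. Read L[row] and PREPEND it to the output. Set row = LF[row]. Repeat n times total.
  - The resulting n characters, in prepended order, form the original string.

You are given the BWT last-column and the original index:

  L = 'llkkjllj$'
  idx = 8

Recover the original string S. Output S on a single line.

LF mapping: 5 6 3 4 1 7 8 2 0
Walk LF starting at row 8, prepending L[row]:
  step 1: row=8, L[8]='$', prepend. Next row=LF[8]=0
  step 2: row=0, L[0]='l', prepend. Next row=LF[0]=5
  step 3: row=5, L[5]='l', prepend. Next row=LF[5]=7
  step 4: row=7, L[7]='j', prepend. Next row=LF[7]=2
  step 5: row=2, L[2]='k', prepend. Next row=LF[2]=3
  step 6: row=3, L[3]='k', prepend. Next row=LF[3]=4
  step 7: row=4, L[4]='j', prepend. Next row=LF[4]=1
  step 8: row=1, L[1]='l', prepend. Next row=LF[1]=6
  step 9: row=6, L[6]='l', prepend. Next row=LF[6]=8
Reversed output: lljkkjll$

Answer: lljkkjll$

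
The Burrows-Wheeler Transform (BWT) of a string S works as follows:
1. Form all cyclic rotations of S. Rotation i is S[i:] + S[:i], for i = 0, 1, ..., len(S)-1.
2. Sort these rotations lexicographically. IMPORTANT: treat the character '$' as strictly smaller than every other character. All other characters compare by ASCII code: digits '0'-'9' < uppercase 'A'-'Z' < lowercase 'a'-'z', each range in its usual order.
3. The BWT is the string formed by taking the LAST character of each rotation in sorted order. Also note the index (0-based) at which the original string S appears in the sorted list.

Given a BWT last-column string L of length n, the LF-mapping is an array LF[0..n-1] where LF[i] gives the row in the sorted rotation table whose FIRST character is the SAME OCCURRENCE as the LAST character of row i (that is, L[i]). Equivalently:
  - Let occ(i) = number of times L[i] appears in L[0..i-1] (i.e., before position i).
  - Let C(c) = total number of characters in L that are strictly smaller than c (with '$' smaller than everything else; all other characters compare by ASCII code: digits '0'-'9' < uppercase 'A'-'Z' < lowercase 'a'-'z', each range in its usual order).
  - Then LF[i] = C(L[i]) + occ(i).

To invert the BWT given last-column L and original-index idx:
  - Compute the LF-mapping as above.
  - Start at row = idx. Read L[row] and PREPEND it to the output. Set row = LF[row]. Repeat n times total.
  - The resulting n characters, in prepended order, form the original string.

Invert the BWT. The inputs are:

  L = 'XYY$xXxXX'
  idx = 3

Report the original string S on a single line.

Answer: XxXxYXYX$

Derivation:
LF mapping: 1 5 6 0 7 2 8 3 4
Walk LF starting at row 3, prepending L[row]:
  step 1: row=3, L[3]='$', prepend. Next row=LF[3]=0
  step 2: row=0, L[0]='X', prepend. Next row=LF[0]=1
  step 3: row=1, L[1]='Y', prepend. Next row=LF[1]=5
  step 4: row=5, L[5]='X', prepend. Next row=LF[5]=2
  step 5: row=2, L[2]='Y', prepend. Next row=LF[2]=6
  step 6: row=6, L[6]='x', prepend. Next row=LF[6]=8
  step 7: row=8, L[8]='X', prepend. Next row=LF[8]=4
  step 8: row=4, L[4]='x', prepend. Next row=LF[4]=7
  step 9: row=7, L[7]='X', prepend. Next row=LF[7]=3
Reversed output: XxXxYXYX$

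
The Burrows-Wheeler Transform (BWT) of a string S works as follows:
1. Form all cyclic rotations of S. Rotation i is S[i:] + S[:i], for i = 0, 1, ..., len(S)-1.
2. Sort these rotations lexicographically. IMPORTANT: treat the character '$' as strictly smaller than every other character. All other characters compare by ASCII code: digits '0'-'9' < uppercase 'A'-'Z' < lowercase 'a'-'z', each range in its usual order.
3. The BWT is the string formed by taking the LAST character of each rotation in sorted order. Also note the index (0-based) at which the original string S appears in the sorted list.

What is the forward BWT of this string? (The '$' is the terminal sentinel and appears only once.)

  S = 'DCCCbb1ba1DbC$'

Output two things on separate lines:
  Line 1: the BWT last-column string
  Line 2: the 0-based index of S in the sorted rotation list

Answer: CabbDCC$1bbD1C
7

Derivation:
All 14 rotations (rotation i = S[i:]+S[:i]):
  rot[0] = DCCCbb1ba1DbC$
  rot[1] = CCCbb1ba1DbC$D
  rot[2] = CCbb1ba1DbC$DC
  rot[3] = Cbb1ba1DbC$DCC
  rot[4] = bb1ba1DbC$DCCC
  rot[5] = b1ba1DbC$DCCCb
  rot[6] = 1ba1DbC$DCCCbb
  rot[7] = ba1DbC$DCCCbb1
  rot[8] = a1DbC$DCCCbb1b
  rot[9] = 1DbC$DCCCbb1ba
  rot[10] = DbC$DCCCbb1ba1
  rot[11] = bC$DCCCbb1ba1D
  rot[12] = C$DCCCbb1ba1Db
  rot[13] = $DCCCbb1ba1DbC
Sorted (with $ < everything):
  sorted[0] = $DCCCbb1ba1DbC  (last char: 'C')
  sorted[1] = 1DbC$DCCCbb1ba  (last char: 'a')
  sorted[2] = 1ba1DbC$DCCCbb  (last char: 'b')
  sorted[3] = C$DCCCbb1ba1Db  (last char: 'b')
  sorted[4] = CCCbb1ba1DbC$D  (last char: 'D')
  sorted[5] = CCbb1ba1DbC$DC  (last char: 'C')
  sorted[6] = Cbb1ba1DbC$DCC  (last char: 'C')
  sorted[7] = DCCCbb1ba1DbC$  (last char: '$')
  sorted[8] = DbC$DCCCbb1ba1  (last char: '1')
  sorted[9] = a1DbC$DCCCbb1b  (last char: 'b')
  sorted[10] = b1ba1DbC$DCCCb  (last char: 'b')
  sorted[11] = bC$DCCCbb1ba1D  (last char: 'D')
  sorted[12] = ba1DbC$DCCCbb1  (last char: '1')
  sorted[13] = bb1ba1DbC$DCCC  (last char: 'C')
Last column: CabbDCC$1bbD1C
Original string S is at sorted index 7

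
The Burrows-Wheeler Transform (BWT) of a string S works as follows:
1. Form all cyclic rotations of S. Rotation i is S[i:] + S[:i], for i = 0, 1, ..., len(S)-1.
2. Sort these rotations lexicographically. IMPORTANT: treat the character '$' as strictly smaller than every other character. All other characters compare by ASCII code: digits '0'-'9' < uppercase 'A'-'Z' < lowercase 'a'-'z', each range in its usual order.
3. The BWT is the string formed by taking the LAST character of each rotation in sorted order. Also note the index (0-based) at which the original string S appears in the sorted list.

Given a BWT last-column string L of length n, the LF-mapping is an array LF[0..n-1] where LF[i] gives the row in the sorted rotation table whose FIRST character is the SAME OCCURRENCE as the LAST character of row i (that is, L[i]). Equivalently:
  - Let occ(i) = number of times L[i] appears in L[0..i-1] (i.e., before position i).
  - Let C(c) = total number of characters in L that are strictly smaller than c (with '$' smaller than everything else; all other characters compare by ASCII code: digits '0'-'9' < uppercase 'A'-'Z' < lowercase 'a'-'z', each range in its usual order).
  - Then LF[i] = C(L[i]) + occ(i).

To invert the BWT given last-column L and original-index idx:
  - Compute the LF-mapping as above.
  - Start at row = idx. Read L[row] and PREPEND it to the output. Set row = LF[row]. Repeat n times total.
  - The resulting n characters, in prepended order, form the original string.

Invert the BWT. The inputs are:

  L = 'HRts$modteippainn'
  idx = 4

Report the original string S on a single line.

Answer: disappointmentRH$

Derivation:
LF mapping: 1 2 15 14 0 8 11 4 16 5 6 12 13 3 7 9 10
Walk LF starting at row 4, prepending L[row]:
  step 1: row=4, L[4]='$', prepend. Next row=LF[4]=0
  step 2: row=0, L[0]='H', prepend. Next row=LF[0]=1
  step 3: row=1, L[1]='R', prepend. Next row=LF[1]=2
  step 4: row=2, L[2]='t', prepend. Next row=LF[2]=15
  step 5: row=15, L[15]='n', prepend. Next row=LF[15]=9
  step 6: row=9, L[9]='e', prepend. Next row=LF[9]=5
  step 7: row=5, L[5]='m', prepend. Next row=LF[5]=8
  step 8: row=8, L[8]='t', prepend. Next row=LF[8]=16
  step 9: row=16, L[16]='n', prepend. Next row=LF[16]=10
  step 10: row=10, L[10]='i', prepend. Next row=LF[10]=6
  step 11: row=6, L[6]='o', prepend. Next row=LF[6]=11
  step 12: row=11, L[11]='p', prepend. Next row=LF[11]=12
  step 13: row=12, L[12]='p', prepend. Next row=LF[12]=13
  step 14: row=13, L[13]='a', prepend. Next row=LF[13]=3
  step 15: row=3, L[3]='s', prepend. Next row=LF[3]=14
  step 16: row=14, L[14]='i', prepend. Next row=LF[14]=7
  step 17: row=7, L[7]='d', prepend. Next row=LF[7]=4
Reversed output: disappointmentRH$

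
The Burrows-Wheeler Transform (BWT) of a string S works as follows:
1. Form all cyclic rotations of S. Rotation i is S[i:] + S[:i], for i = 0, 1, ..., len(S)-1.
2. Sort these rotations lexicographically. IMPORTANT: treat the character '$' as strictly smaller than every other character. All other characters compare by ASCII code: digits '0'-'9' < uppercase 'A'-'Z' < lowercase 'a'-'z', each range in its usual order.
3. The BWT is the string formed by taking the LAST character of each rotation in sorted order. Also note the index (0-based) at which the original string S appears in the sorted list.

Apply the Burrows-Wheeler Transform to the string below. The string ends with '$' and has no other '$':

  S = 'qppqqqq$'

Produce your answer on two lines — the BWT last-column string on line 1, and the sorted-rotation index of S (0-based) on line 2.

All 8 rotations (rotation i = S[i:]+S[:i]):
  rot[0] = qppqqqq$
  rot[1] = ppqqqq$q
  rot[2] = pqqqq$qp
  rot[3] = qqqq$qpp
  rot[4] = qqq$qppq
  rot[5] = qq$qppqq
  rot[6] = q$qppqqq
  rot[7] = $qppqqqq
Sorted (with $ < everything):
  sorted[0] = $qppqqqq  (last char: 'q')
  sorted[1] = ppqqqq$q  (last char: 'q')
  sorted[2] = pqqqq$qp  (last char: 'p')
  sorted[3] = q$qppqqq  (last char: 'q')
  sorted[4] = qppqqqq$  (last char: '$')
  sorted[5] = qq$qppqq  (last char: 'q')
  sorted[6] = qqq$qppq  (last char: 'q')
  sorted[7] = qqqq$qpp  (last char: 'p')
Last column: qqpq$qqp
Original string S is at sorted index 4

Answer: qqpq$qqp
4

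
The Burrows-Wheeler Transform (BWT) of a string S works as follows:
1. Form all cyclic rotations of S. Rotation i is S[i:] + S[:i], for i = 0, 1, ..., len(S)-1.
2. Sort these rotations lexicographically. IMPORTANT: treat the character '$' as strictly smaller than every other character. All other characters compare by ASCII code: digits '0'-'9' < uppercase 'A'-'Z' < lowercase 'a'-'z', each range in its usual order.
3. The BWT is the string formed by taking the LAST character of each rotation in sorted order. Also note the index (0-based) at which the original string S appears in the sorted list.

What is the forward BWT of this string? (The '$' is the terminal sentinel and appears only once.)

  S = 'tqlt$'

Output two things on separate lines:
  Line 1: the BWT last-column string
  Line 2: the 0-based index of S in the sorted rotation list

All 5 rotations (rotation i = S[i:]+S[:i]):
  rot[0] = tqlt$
  rot[1] = qlt$t
  rot[2] = lt$tq
  rot[3] = t$tql
  rot[4] = $tqlt
Sorted (with $ < everything):
  sorted[0] = $tqlt  (last char: 't')
  sorted[1] = lt$tq  (last char: 'q')
  sorted[2] = qlt$t  (last char: 't')
  sorted[3] = t$tql  (last char: 'l')
  sorted[4] = tqlt$  (last char: '$')
Last column: tqtl$
Original string S is at sorted index 4

Answer: tqtl$
4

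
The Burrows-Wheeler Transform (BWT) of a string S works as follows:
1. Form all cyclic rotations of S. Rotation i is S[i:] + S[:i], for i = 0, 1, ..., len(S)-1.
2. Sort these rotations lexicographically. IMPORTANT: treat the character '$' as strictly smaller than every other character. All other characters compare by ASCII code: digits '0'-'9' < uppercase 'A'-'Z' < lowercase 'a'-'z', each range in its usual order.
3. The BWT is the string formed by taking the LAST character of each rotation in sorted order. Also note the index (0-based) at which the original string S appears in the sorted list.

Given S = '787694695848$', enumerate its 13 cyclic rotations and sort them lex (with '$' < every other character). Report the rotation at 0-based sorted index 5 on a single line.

All 13 rotations (rotation i = S[i:]+S[:i]):
  rot[0] = 787694695848$
  rot[1] = 87694695848$7
  rot[2] = 7694695848$78
  rot[3] = 694695848$787
  rot[4] = 94695848$7876
  rot[5] = 4695848$78769
  rot[6] = 695848$787694
  rot[7] = 95848$7876946
  rot[8] = 5848$78769469
  rot[9] = 848$787694695
  rot[10] = 48$7876946958
  rot[11] = 8$78769469584
  rot[12] = $787694695848
Sorted (with $ < everything):
  sorted[0] = $787694695848
  sorted[1] = 4695848$78769
  sorted[2] = 48$7876946958
  sorted[3] = 5848$78769469
  sorted[4] = 694695848$787
  sorted[5] = 695848$787694
  sorted[6] = 7694695848$78
  sorted[7] = 787694695848$
  sorted[8] = 8$78769469584
  sorted[9] = 848$787694695
  sorted[10] = 87694695848$7
  sorted[11] = 94695848$7876
  sorted[12] = 95848$7876946
sorted[5] = 695848$787694

Answer: 695848$787694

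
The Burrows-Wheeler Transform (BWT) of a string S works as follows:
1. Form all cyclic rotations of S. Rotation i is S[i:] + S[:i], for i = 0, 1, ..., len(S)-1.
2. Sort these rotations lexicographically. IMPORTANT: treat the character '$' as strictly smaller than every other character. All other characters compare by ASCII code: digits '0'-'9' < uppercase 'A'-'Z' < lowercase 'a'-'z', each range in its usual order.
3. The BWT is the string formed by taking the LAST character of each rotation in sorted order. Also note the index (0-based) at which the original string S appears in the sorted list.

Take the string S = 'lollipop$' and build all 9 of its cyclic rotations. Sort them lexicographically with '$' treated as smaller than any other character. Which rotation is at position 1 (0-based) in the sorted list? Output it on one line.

Answer: ipop$loll

Derivation:
All 9 rotations (rotation i = S[i:]+S[:i]):
  rot[0] = lollipop$
  rot[1] = ollipop$l
  rot[2] = llipop$lo
  rot[3] = lipop$lol
  rot[4] = ipop$loll
  rot[5] = pop$lolli
  rot[6] = op$lollip
  rot[7] = p$lollipo
  rot[8] = $lollipop
Sorted (with $ < everything):
  sorted[0] = $lollipop
  sorted[1] = ipop$loll
  sorted[2] = lipop$lol
  sorted[3] = llipop$lo
  sorted[4] = lollipop$
  sorted[5] = ollipop$l
  sorted[6] = op$lollip
  sorted[7] = p$lollipo
  sorted[8] = pop$lolli
sorted[1] = ipop$loll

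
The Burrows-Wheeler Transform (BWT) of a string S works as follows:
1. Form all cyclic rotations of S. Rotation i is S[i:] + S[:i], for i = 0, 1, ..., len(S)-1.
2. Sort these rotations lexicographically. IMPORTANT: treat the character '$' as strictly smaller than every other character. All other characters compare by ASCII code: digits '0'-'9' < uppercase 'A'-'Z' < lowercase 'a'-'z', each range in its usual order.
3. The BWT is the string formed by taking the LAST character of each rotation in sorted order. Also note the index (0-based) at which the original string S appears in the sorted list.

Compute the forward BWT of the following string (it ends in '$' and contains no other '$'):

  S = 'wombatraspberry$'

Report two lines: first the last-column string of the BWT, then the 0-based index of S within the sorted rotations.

All 16 rotations (rotation i = S[i:]+S[:i]):
  rot[0] = wombatraspberry$
  rot[1] = ombatraspberry$w
  rot[2] = mbatraspberry$wo
  rot[3] = batraspberry$wom
  rot[4] = atraspberry$womb
  rot[5] = traspberry$womba
  rot[6] = raspberry$wombat
  rot[7] = aspberry$wombatr
  rot[8] = spberry$wombatra
  rot[9] = pberry$wombatras
  rot[10] = berry$wombatrasp
  rot[11] = erry$wombatraspb
  rot[12] = rry$wombatraspbe
  rot[13] = ry$wombatraspber
  rot[14] = y$wombatraspberr
  rot[15] = $wombatraspberry
Sorted (with $ < everything):
  sorted[0] = $wombatraspberry  (last char: 'y')
  sorted[1] = aspberry$wombatr  (last char: 'r')
  sorted[2] = atraspberry$womb  (last char: 'b')
  sorted[3] = batraspberry$wom  (last char: 'm')
  sorted[4] = berry$wombatrasp  (last char: 'p')
  sorted[5] = erry$wombatraspb  (last char: 'b')
  sorted[6] = mbatraspberry$wo  (last char: 'o')
  sorted[7] = ombatraspberry$w  (last char: 'w')
  sorted[8] = pberry$wombatras  (last char: 's')
  sorted[9] = raspberry$wombat  (last char: 't')
  sorted[10] = rry$wombatraspbe  (last char: 'e')
  sorted[11] = ry$wombatraspber  (last char: 'r')
  sorted[12] = spberry$wombatra  (last char: 'a')
  sorted[13] = traspberry$womba  (last char: 'a')
  sorted[14] = wombatraspberry$  (last char: '$')
  sorted[15] = y$wombatraspberr  (last char: 'r')
Last column: yrbmpbowsteraa$r
Original string S is at sorted index 14

Answer: yrbmpbowsteraa$r
14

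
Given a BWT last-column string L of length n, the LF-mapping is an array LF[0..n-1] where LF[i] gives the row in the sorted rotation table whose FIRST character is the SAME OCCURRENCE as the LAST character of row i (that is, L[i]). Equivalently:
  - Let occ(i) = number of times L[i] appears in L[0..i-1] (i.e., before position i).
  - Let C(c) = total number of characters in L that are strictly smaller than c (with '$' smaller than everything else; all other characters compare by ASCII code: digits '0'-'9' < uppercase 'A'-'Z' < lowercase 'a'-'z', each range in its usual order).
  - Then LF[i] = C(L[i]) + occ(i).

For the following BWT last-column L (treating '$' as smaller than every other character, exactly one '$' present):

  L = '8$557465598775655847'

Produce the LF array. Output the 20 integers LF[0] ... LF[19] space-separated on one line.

Char counts: '$':1, '4':2, '5':7, '6':2, '7':4, '8':3, '9':1
C (first-col start): C('$')=0, C('4')=1, C('5')=3, C('6')=10, C('7')=12, C('8')=16, C('9')=19
L[0]='8': occ=0, LF[0]=C('8')+0=16+0=16
L[1]='$': occ=0, LF[1]=C('$')+0=0+0=0
L[2]='5': occ=0, LF[2]=C('5')+0=3+0=3
L[3]='5': occ=1, LF[3]=C('5')+1=3+1=4
L[4]='7': occ=0, LF[4]=C('7')+0=12+0=12
L[5]='4': occ=0, LF[5]=C('4')+0=1+0=1
L[6]='6': occ=0, LF[6]=C('6')+0=10+0=10
L[7]='5': occ=2, LF[7]=C('5')+2=3+2=5
L[8]='5': occ=3, LF[8]=C('5')+3=3+3=6
L[9]='9': occ=0, LF[9]=C('9')+0=19+0=19
L[10]='8': occ=1, LF[10]=C('8')+1=16+1=17
L[11]='7': occ=1, LF[11]=C('7')+1=12+1=13
L[12]='7': occ=2, LF[12]=C('7')+2=12+2=14
L[13]='5': occ=4, LF[13]=C('5')+4=3+4=7
L[14]='6': occ=1, LF[14]=C('6')+1=10+1=11
L[15]='5': occ=5, LF[15]=C('5')+5=3+5=8
L[16]='5': occ=6, LF[16]=C('5')+6=3+6=9
L[17]='8': occ=2, LF[17]=C('8')+2=16+2=18
L[18]='4': occ=1, LF[18]=C('4')+1=1+1=2
L[19]='7': occ=3, LF[19]=C('7')+3=12+3=15

Answer: 16 0 3 4 12 1 10 5 6 19 17 13 14 7 11 8 9 18 2 15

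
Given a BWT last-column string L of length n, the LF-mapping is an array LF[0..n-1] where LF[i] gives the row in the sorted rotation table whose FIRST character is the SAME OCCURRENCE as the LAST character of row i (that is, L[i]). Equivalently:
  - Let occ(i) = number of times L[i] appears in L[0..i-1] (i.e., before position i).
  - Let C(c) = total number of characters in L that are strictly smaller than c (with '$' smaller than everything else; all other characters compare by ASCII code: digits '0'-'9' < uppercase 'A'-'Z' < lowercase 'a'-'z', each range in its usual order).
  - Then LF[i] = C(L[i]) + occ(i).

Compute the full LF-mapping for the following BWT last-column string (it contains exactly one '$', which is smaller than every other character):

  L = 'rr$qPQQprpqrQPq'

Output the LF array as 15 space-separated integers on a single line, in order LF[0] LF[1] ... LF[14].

Char counts: '$':1, 'P':2, 'Q':3, 'p':2, 'q':3, 'r':4
C (first-col start): C('$')=0, C('P')=1, C('Q')=3, C('p')=6, C('q')=8, C('r')=11
L[0]='r': occ=0, LF[0]=C('r')+0=11+0=11
L[1]='r': occ=1, LF[1]=C('r')+1=11+1=12
L[2]='$': occ=0, LF[2]=C('$')+0=0+0=0
L[3]='q': occ=0, LF[3]=C('q')+0=8+0=8
L[4]='P': occ=0, LF[4]=C('P')+0=1+0=1
L[5]='Q': occ=0, LF[5]=C('Q')+0=3+0=3
L[6]='Q': occ=1, LF[6]=C('Q')+1=3+1=4
L[7]='p': occ=0, LF[7]=C('p')+0=6+0=6
L[8]='r': occ=2, LF[8]=C('r')+2=11+2=13
L[9]='p': occ=1, LF[9]=C('p')+1=6+1=7
L[10]='q': occ=1, LF[10]=C('q')+1=8+1=9
L[11]='r': occ=3, LF[11]=C('r')+3=11+3=14
L[12]='Q': occ=2, LF[12]=C('Q')+2=3+2=5
L[13]='P': occ=1, LF[13]=C('P')+1=1+1=2
L[14]='q': occ=2, LF[14]=C('q')+2=8+2=10

Answer: 11 12 0 8 1 3 4 6 13 7 9 14 5 2 10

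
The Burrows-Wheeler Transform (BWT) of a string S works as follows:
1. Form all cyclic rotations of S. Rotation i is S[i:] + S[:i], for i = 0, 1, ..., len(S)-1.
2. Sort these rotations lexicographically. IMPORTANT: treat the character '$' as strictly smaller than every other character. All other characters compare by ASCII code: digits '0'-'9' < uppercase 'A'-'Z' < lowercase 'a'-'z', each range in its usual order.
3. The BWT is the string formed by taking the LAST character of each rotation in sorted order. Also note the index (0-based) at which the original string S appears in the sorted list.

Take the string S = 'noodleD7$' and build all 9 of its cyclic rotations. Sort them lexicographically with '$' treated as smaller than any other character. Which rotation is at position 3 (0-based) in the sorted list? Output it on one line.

Answer: dleD7$noo

Derivation:
All 9 rotations (rotation i = S[i:]+S[:i]):
  rot[0] = noodleD7$
  rot[1] = oodleD7$n
  rot[2] = odleD7$no
  rot[3] = dleD7$noo
  rot[4] = leD7$nood
  rot[5] = eD7$noodl
  rot[6] = D7$noodle
  rot[7] = 7$noodleD
  rot[8] = $noodleD7
Sorted (with $ < everything):
  sorted[0] = $noodleD7
  sorted[1] = 7$noodleD
  sorted[2] = D7$noodle
  sorted[3] = dleD7$noo
  sorted[4] = eD7$noodl
  sorted[5] = leD7$nood
  sorted[6] = noodleD7$
  sorted[7] = odleD7$no
  sorted[8] = oodleD7$n
sorted[3] = dleD7$noo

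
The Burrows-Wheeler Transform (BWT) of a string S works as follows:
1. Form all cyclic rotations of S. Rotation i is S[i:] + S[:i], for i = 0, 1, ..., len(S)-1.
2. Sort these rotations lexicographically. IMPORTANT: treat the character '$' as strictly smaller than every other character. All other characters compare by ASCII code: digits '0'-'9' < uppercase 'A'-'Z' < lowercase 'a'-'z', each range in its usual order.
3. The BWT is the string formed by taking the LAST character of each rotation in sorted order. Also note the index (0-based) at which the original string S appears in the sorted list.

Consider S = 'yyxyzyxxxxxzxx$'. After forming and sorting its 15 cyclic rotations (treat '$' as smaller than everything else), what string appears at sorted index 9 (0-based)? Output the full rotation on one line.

Answer: yxxxxxzxx$yyxyz

Derivation:
All 15 rotations (rotation i = S[i:]+S[:i]):
  rot[0] = yyxyzyxxxxxzxx$
  rot[1] = yxyzyxxxxxzxx$y
  rot[2] = xyzyxxxxxzxx$yy
  rot[3] = yzyxxxxxzxx$yyx
  rot[4] = zyxxxxxzxx$yyxy
  rot[5] = yxxxxxzxx$yyxyz
  rot[6] = xxxxxzxx$yyxyzy
  rot[7] = xxxxzxx$yyxyzyx
  rot[8] = xxxzxx$yyxyzyxx
  rot[9] = xxzxx$yyxyzyxxx
  rot[10] = xzxx$yyxyzyxxxx
  rot[11] = zxx$yyxyzyxxxxx
  rot[12] = xx$yyxyzyxxxxxz
  rot[13] = x$yyxyzyxxxxxzx
  rot[14] = $yyxyzyxxxxxzxx
Sorted (with $ < everything):
  sorted[0] = $yyxyzyxxxxxzxx
  sorted[1] = x$yyxyzyxxxxxzx
  sorted[2] = xx$yyxyzyxxxxxz
  sorted[3] = xxxxxzxx$yyxyzy
  sorted[4] = xxxxzxx$yyxyzyx
  sorted[5] = xxxzxx$yyxyzyxx
  sorted[6] = xxzxx$yyxyzyxxx
  sorted[7] = xyzyxxxxxzxx$yy
  sorted[8] = xzxx$yyxyzyxxxx
  sorted[9] = yxxxxxzxx$yyxyz
  sorted[10] = yxyzyxxxxxzxx$y
  sorted[11] = yyxyzyxxxxxzxx$
  sorted[12] = yzyxxxxxzxx$yyx
  sorted[13] = zxx$yyxyzyxxxxx
  sorted[14] = zyxxxxxzxx$yyxy
sorted[9] = yxxxxxzxx$yyxyz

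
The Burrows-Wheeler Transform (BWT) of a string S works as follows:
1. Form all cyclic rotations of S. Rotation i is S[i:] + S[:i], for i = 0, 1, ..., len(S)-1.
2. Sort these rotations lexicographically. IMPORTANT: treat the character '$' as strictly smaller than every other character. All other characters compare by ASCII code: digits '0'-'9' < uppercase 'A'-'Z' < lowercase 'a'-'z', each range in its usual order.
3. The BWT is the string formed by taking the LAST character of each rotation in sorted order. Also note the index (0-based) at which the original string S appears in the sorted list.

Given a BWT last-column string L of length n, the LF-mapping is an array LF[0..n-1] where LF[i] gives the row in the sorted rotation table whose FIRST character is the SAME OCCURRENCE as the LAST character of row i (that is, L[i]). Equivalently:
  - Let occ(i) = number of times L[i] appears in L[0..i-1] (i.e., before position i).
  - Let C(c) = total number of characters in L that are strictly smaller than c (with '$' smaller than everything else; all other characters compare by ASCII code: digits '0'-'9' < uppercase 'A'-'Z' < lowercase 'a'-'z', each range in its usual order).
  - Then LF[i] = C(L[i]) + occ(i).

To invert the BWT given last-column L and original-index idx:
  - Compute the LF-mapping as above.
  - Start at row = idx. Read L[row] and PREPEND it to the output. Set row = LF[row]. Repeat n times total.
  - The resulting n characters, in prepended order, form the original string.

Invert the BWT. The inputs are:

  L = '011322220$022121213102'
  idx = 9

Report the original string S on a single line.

LF mapping: 1 5 6 20 11 12 13 14 2 0 3 15 16 7 17 8 18 9 21 10 4 19
Walk LF starting at row 9, prepending L[row]:
  step 1: row=9, L[9]='$', prepend. Next row=LF[9]=0
  step 2: row=0, L[0]='0', prepend. Next row=LF[0]=1
  step 3: row=1, L[1]='1', prepend. Next row=LF[1]=5
  step 4: row=5, L[5]='2', prepend. Next row=LF[5]=12
  step 5: row=12, L[12]='2', prepend. Next row=LF[12]=16
  step 6: row=16, L[16]='2', prepend. Next row=LF[16]=18
  step 7: row=18, L[18]='3', prepend. Next row=LF[18]=21
  step 8: row=21, L[21]='2', prepend. Next row=LF[21]=19
  step 9: row=19, L[19]='1', prepend. Next row=LF[19]=10
  step 10: row=10, L[10]='0', prepend. Next row=LF[10]=3
  step 11: row=3, L[3]='3', prepend. Next row=LF[3]=20
  step 12: row=20, L[20]='0', prepend. Next row=LF[20]=4
  step 13: row=4, L[4]='2', prepend. Next row=LF[4]=11
  step 14: row=11, L[11]='2', prepend. Next row=LF[11]=15
  step 15: row=15, L[15]='1', prepend. Next row=LF[15]=8
  step 16: row=8, L[8]='0', prepend. Next row=LF[8]=2
  step 17: row=2, L[2]='1', prepend. Next row=LF[2]=6
  step 18: row=6, L[6]='2', prepend. Next row=LF[6]=13
  step 19: row=13, L[13]='1', prepend. Next row=LF[13]=7
  step 20: row=7, L[7]='2', prepend. Next row=LF[7]=14
  step 21: row=14, L[14]='2', prepend. Next row=LF[14]=17
  step 22: row=17, L[17]='1', prepend. Next row=LF[17]=9
Reversed output: 122121012203012322210$

Answer: 122121012203012322210$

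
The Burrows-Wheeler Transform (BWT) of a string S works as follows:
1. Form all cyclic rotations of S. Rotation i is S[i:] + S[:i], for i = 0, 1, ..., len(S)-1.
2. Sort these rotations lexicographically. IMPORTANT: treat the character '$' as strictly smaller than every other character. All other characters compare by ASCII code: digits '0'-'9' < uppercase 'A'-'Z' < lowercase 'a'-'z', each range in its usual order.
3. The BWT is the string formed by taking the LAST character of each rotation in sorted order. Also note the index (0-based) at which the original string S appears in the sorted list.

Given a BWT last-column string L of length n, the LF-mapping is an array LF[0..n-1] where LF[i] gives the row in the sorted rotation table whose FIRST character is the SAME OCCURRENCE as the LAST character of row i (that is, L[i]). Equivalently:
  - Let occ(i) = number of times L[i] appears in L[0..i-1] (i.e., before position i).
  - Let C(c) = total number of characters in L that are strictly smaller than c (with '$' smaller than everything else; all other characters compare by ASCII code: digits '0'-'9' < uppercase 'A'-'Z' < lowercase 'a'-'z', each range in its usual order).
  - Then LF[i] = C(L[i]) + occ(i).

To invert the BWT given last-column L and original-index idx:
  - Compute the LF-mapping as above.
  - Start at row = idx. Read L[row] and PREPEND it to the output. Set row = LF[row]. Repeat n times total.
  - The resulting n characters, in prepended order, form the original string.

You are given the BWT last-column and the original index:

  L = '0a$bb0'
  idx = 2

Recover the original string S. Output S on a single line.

Answer: 0bba0$

Derivation:
LF mapping: 1 3 0 4 5 2
Walk LF starting at row 2, prepending L[row]:
  step 1: row=2, L[2]='$', prepend. Next row=LF[2]=0
  step 2: row=0, L[0]='0', prepend. Next row=LF[0]=1
  step 3: row=1, L[1]='a', prepend. Next row=LF[1]=3
  step 4: row=3, L[3]='b', prepend. Next row=LF[3]=4
  step 5: row=4, L[4]='b', prepend. Next row=LF[4]=5
  step 6: row=5, L[5]='0', prepend. Next row=LF[5]=2
Reversed output: 0bba0$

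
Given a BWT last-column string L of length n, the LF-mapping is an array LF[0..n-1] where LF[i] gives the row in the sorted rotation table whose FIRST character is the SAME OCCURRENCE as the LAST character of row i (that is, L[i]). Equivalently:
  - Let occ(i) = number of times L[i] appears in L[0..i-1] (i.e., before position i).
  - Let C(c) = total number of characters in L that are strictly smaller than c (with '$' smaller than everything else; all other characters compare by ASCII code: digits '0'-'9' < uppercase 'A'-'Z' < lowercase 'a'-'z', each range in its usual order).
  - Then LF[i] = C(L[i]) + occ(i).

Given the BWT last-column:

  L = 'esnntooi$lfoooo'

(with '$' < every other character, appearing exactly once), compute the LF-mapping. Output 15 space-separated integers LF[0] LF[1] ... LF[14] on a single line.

Char counts: '$':1, 'e':1, 'f':1, 'i':1, 'l':1, 'n':2, 'o':6, 's':1, 't':1
C (first-col start): C('$')=0, C('e')=1, C('f')=2, C('i')=3, C('l')=4, C('n')=5, C('o')=7, C('s')=13, C('t')=14
L[0]='e': occ=0, LF[0]=C('e')+0=1+0=1
L[1]='s': occ=0, LF[1]=C('s')+0=13+0=13
L[2]='n': occ=0, LF[2]=C('n')+0=5+0=5
L[3]='n': occ=1, LF[3]=C('n')+1=5+1=6
L[4]='t': occ=0, LF[4]=C('t')+0=14+0=14
L[5]='o': occ=0, LF[5]=C('o')+0=7+0=7
L[6]='o': occ=1, LF[6]=C('o')+1=7+1=8
L[7]='i': occ=0, LF[7]=C('i')+0=3+0=3
L[8]='$': occ=0, LF[8]=C('$')+0=0+0=0
L[9]='l': occ=0, LF[9]=C('l')+0=4+0=4
L[10]='f': occ=0, LF[10]=C('f')+0=2+0=2
L[11]='o': occ=2, LF[11]=C('o')+2=7+2=9
L[12]='o': occ=3, LF[12]=C('o')+3=7+3=10
L[13]='o': occ=4, LF[13]=C('o')+4=7+4=11
L[14]='o': occ=5, LF[14]=C('o')+5=7+5=12

Answer: 1 13 5 6 14 7 8 3 0 4 2 9 10 11 12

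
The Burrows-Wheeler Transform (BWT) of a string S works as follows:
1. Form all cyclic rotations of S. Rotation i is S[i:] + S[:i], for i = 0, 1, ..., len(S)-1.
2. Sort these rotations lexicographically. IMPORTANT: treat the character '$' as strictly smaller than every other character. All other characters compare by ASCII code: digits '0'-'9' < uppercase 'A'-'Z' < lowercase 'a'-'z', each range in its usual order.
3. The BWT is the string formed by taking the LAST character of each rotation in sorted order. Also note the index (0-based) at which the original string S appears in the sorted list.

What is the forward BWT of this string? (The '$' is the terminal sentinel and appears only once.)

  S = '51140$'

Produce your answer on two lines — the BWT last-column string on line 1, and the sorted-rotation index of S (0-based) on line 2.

Answer: 04511$
5

Derivation:
All 6 rotations (rotation i = S[i:]+S[:i]):
  rot[0] = 51140$
  rot[1] = 1140$5
  rot[2] = 140$51
  rot[3] = 40$511
  rot[4] = 0$5114
  rot[5] = $51140
Sorted (with $ < everything):
  sorted[0] = $51140  (last char: '0')
  sorted[1] = 0$5114  (last char: '4')
  sorted[2] = 1140$5  (last char: '5')
  sorted[3] = 140$51  (last char: '1')
  sorted[4] = 40$511  (last char: '1')
  sorted[5] = 51140$  (last char: '$')
Last column: 04511$
Original string S is at sorted index 5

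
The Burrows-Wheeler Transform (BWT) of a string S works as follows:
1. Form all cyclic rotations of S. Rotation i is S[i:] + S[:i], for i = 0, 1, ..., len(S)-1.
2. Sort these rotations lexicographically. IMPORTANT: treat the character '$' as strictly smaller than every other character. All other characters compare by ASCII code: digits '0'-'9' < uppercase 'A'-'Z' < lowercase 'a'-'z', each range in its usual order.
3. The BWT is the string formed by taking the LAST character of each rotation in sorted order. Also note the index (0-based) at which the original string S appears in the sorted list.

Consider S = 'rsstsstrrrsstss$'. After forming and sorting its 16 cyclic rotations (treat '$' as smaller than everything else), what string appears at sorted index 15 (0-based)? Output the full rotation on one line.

All 16 rotations (rotation i = S[i:]+S[:i]):
  rot[0] = rsstsstrrrsstss$
  rot[1] = sstsstrrrsstss$r
  rot[2] = stsstrrrsstss$rs
  rot[3] = tsstrrrsstss$rss
  rot[4] = sstrrrsstss$rsst
  rot[5] = strrrsstss$rssts
  rot[6] = trrrsstss$rsstss
  rot[7] = rrrsstss$rsstsst
  rot[8] = rrsstss$rsstsstr
  rot[9] = rsstss$rsstsstrr
  rot[10] = sstss$rsstsstrrr
  rot[11] = stss$rsstsstrrrs
  rot[12] = tss$rsstsstrrrss
  rot[13] = ss$rsstsstrrrsst
  rot[14] = s$rsstsstrrrssts
  rot[15] = $rsstsstrrrsstss
Sorted (with $ < everything):
  sorted[0] = $rsstsstrrrsstss
  sorted[1] = rrrsstss$rsstsst
  sorted[2] = rrsstss$rsstsstr
  sorted[3] = rsstss$rsstsstrr
  sorted[4] = rsstsstrrrsstss$
  sorted[5] = s$rsstsstrrrssts
  sorted[6] = ss$rsstsstrrrsst
  sorted[7] = sstrrrsstss$rsst
  sorted[8] = sstss$rsstsstrrr
  sorted[9] = sstsstrrrsstss$r
  sorted[10] = strrrsstss$rssts
  sorted[11] = stss$rsstsstrrrs
  sorted[12] = stsstrrrsstss$rs
  sorted[13] = trrrsstss$rsstss
  sorted[14] = tss$rsstsstrrrss
  sorted[15] = tsstrrrsstss$rss
sorted[15] = tsstrrrsstss$rss

Answer: tsstrrrsstss$rss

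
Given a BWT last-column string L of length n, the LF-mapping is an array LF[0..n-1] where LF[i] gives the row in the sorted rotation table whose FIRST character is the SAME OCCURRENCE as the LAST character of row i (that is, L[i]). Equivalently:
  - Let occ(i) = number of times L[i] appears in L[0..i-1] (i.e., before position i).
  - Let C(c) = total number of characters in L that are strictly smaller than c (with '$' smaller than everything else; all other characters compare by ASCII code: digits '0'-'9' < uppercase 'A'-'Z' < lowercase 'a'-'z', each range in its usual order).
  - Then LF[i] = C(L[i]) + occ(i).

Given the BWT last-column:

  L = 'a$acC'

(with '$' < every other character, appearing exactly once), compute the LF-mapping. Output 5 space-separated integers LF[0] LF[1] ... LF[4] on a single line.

Char counts: '$':1, 'C':1, 'a':2, 'c':1
C (first-col start): C('$')=0, C('C')=1, C('a')=2, C('c')=4
L[0]='a': occ=0, LF[0]=C('a')+0=2+0=2
L[1]='$': occ=0, LF[1]=C('$')+0=0+0=0
L[2]='a': occ=1, LF[2]=C('a')+1=2+1=3
L[3]='c': occ=0, LF[3]=C('c')+0=4+0=4
L[4]='C': occ=0, LF[4]=C('C')+0=1+0=1

Answer: 2 0 3 4 1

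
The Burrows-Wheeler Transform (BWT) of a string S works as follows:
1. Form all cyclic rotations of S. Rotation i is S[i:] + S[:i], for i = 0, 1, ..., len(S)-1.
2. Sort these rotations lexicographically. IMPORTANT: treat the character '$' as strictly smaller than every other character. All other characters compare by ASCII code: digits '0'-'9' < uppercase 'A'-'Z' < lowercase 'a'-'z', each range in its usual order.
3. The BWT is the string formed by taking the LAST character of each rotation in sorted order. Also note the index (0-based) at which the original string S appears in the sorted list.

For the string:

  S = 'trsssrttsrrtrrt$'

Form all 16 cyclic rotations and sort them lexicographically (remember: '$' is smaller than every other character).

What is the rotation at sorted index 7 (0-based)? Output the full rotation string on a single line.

All 16 rotations (rotation i = S[i:]+S[:i]):
  rot[0] = trsssrttsrrtrrt$
  rot[1] = rsssrttsrrtrrt$t
  rot[2] = sssrttsrrtrrt$tr
  rot[3] = ssrttsrrtrrt$trs
  rot[4] = srttsrrtrrt$trss
  rot[5] = rttsrrtrrt$trsss
  rot[6] = ttsrrtrrt$trsssr
  rot[7] = tsrrtrrt$trsssrt
  rot[8] = srrtrrt$trsssrtt
  rot[9] = rrtrrt$trsssrtts
  rot[10] = rtrrt$trsssrttsr
  rot[11] = trrt$trsssrttsrr
  rot[12] = rrt$trsssrttsrrt
  rot[13] = rt$trsssrttsrrtr
  rot[14] = t$trsssrttsrrtrr
  rot[15] = $trsssrttsrrtrrt
Sorted (with $ < everything):
  sorted[0] = $trsssrttsrrtrrt
  sorted[1] = rrt$trsssrttsrrt
  sorted[2] = rrtrrt$trsssrtts
  sorted[3] = rsssrttsrrtrrt$t
  sorted[4] = rt$trsssrttsrrtr
  sorted[5] = rtrrt$trsssrttsr
  sorted[6] = rttsrrtrrt$trsss
  sorted[7] = srrtrrt$trsssrtt
  sorted[8] = srttsrrtrrt$trss
  sorted[9] = ssrttsrrtrrt$trs
  sorted[10] = sssrttsrrtrrt$tr
  sorted[11] = t$trsssrttsrrtrr
  sorted[12] = trrt$trsssrttsrr
  sorted[13] = trsssrttsrrtrrt$
  sorted[14] = tsrrtrrt$trsssrt
  sorted[15] = ttsrrtrrt$trsssr
sorted[7] = srrtrrt$trsssrtt

Answer: srrtrrt$trsssrtt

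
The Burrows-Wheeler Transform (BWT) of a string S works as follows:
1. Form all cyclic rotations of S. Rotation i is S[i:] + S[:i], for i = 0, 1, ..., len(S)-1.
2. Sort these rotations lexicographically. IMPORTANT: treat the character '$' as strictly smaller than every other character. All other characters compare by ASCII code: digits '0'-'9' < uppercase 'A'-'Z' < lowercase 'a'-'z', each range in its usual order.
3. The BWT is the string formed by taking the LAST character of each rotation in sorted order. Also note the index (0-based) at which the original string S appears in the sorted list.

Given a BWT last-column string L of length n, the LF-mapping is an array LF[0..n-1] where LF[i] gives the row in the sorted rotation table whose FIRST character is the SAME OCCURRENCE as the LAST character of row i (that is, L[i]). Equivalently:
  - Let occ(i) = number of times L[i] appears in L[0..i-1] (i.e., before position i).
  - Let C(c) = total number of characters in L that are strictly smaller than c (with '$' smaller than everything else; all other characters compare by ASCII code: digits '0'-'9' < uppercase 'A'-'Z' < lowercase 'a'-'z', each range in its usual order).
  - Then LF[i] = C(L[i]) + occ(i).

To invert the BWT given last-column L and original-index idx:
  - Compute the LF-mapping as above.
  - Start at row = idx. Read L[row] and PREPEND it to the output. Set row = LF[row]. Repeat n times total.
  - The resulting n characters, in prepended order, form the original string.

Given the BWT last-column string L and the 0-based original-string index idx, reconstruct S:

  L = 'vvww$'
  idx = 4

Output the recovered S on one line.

LF mapping: 1 2 3 4 0
Walk LF starting at row 4, prepending L[row]:
  step 1: row=4, L[4]='$', prepend. Next row=LF[4]=0
  step 2: row=0, L[0]='v', prepend. Next row=LF[0]=1
  step 3: row=1, L[1]='v', prepend. Next row=LF[1]=2
  step 4: row=2, L[2]='w', prepend. Next row=LF[2]=3
  step 5: row=3, L[3]='w', prepend. Next row=LF[3]=4
Reversed output: wwvv$

Answer: wwvv$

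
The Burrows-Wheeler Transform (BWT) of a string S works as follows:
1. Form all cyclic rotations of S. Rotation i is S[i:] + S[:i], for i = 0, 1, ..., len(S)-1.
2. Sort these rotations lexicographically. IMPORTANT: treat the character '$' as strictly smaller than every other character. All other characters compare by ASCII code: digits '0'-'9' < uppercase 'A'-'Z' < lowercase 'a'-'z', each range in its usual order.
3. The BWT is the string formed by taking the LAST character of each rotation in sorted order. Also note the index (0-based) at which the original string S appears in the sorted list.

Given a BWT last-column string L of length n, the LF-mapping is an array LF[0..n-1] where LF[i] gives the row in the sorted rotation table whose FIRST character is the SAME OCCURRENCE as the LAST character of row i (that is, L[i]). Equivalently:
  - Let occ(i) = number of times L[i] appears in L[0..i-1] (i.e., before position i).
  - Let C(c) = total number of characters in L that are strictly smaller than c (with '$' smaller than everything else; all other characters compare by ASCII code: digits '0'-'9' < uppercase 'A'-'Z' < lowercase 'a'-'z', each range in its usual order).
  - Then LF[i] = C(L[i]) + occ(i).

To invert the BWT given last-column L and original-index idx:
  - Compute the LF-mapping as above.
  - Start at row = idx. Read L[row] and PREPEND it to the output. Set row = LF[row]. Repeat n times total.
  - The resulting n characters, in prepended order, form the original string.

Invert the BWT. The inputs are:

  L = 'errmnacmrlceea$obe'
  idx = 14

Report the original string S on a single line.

LF mapping: 6 15 16 11 13 1 4 12 17 10 5 7 8 2 0 14 3 9
Walk LF starting at row 14, prepending L[row]:
  step 1: row=14, L[14]='$', prepend. Next row=LF[14]=0
  step 2: row=0, L[0]='e', prepend. Next row=LF[0]=6
  step 3: row=6, L[6]='c', prepend. Next row=LF[6]=4
  step 4: row=4, L[4]='n', prepend. Next row=LF[4]=13
  step 5: row=13, L[13]='a', prepend. Next row=LF[13]=2
  step 6: row=2, L[2]='r', prepend. Next row=LF[2]=16
  step 7: row=16, L[16]='b', prepend. Next row=LF[16]=3
  step 8: row=3, L[3]='m', prepend. Next row=LF[3]=11
  step 9: row=11, L[11]='e', prepend. Next row=LF[11]=7
  step 10: row=7, L[7]='m', prepend. Next row=LF[7]=12
  step 11: row=12, L[12]='e', prepend. Next row=LF[12]=8
  step 12: row=8, L[8]='r', prepend. Next row=LF[8]=17
  step 13: row=17, L[17]='e', prepend. Next row=LF[17]=9
  step 14: row=9, L[9]='l', prepend. Next row=LF[9]=10
  step 15: row=10, L[10]='c', prepend. Next row=LF[10]=5
  step 16: row=5, L[5]='a', prepend. Next row=LF[5]=1
  step 17: row=1, L[1]='r', prepend. Next row=LF[1]=15
  step 18: row=15, L[15]='o', prepend. Next row=LF[15]=14
Reversed output: oracleremembrance$

Answer: oracleremembrance$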